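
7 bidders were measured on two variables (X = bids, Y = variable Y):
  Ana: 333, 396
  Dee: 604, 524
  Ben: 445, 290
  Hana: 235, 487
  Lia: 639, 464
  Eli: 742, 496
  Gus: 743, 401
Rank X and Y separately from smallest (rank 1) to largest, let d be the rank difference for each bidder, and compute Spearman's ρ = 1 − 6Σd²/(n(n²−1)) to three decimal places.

0.179

Ranks of variable 1: 2, 4, 3, 1, 5, 6, 7
Ranks of variable 2: 2, 7, 1, 5, 4, 6, 3
d = r₁ − r₂: 0, -3, 2, -4, 1, 0, 4
d²: 0, 9, 4, 16, 1, 0, 16; Σd² = 46
ρ = 1 − 6·46/(7·48) = 1 − 276/336 = 0.179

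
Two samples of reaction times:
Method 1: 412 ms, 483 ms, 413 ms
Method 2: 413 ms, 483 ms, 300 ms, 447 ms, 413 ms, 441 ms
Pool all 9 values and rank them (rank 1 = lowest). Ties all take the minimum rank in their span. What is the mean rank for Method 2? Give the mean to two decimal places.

Sorted (ascending): 300, 412, 413, 413, 413, 441, 447, 483, 483
The 3 values of 413 occupy positions 3–5 → each gets rank 3.
The 2 values of 483 occupy positions 8–9 → each gets rank 8.
Method 2 values → pooled ranks: 413→3, 483→8, 300→1, 447→7, 413→3, 441→6
Mean rank = (3 + 8 + 1 + 7 + 3 + 6) / 6 = 4.67

4.67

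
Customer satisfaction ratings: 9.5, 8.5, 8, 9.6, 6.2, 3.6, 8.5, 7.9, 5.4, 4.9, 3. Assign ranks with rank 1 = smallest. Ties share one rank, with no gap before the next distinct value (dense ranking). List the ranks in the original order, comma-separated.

9, 8, 7, 10, 5, 2, 8, 6, 4, 3, 1

Sorted (ascending): 3, 3.6, 4.9, 5.4, 6.2, 7.9, 8, 8.5, 8.5, 9.5, 9.6
The 2 values of 8.5 share dense rank 8.
Remaining distinct values take the next consecutive integers.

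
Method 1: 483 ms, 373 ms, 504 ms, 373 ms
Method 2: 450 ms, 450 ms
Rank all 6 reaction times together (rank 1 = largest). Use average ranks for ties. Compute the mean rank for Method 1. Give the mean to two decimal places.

Sorted (descending): 504, 483, 450, 450, 373, 373
The 2 values of 450 occupy positions 3–4 → average rank (3+4)/2 = 3.5.
The 2 values of 373 occupy positions 5–6 → average rank (5+6)/2 = 5.5.
Method 1 values → pooled ranks: 483→2, 373→5.5, 504→1, 373→5.5
Mean rank = (2 + 5.5 + 1 + 5.5) / 4 = 3.50

3.50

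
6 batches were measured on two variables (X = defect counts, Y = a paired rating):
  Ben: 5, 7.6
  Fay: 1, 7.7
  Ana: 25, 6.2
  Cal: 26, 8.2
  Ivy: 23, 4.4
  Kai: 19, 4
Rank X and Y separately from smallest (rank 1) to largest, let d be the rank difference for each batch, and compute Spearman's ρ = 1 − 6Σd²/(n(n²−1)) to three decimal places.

0.086

Ranks of variable 1: 2, 1, 5, 6, 4, 3
Ranks of variable 2: 4, 5, 3, 6, 2, 1
d = r₁ − r₂: -2, -4, 2, 0, 2, 2
d²: 4, 16, 4, 0, 4, 4; Σd² = 32
ρ = 1 − 6·32/(6·35) = 1 − 192/210 = 0.086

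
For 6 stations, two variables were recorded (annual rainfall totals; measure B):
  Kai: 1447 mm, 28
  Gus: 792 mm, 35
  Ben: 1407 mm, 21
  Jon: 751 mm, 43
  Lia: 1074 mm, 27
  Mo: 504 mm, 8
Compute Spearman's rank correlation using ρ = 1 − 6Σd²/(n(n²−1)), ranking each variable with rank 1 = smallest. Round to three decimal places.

0.029

Ranks of variable 1: 6, 3, 5, 2, 4, 1
Ranks of variable 2: 4, 5, 2, 6, 3, 1
d = r₁ − r₂: 2, -2, 3, -4, 1, 0
d²: 4, 4, 9, 16, 1, 0; Σd² = 34
ρ = 1 − 6·34/(6·35) = 1 − 204/210 = 0.029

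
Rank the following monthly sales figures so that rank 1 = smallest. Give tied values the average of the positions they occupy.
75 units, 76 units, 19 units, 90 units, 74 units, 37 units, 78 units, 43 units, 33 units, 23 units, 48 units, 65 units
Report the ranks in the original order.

Sorted (ascending): 19, 23, 33, 37, 43, 48, 65, 74, 75, 76, 78, 90
No ties — each value takes its position as its rank.

9, 10, 1, 12, 8, 4, 11, 5, 3, 2, 6, 7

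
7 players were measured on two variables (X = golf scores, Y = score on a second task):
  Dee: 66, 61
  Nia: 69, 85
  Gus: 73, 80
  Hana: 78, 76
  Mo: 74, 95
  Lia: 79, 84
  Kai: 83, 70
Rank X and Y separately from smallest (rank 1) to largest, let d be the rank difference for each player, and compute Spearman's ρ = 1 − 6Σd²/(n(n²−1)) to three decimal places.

Ranks of variable 1: 1, 2, 3, 5, 4, 6, 7
Ranks of variable 2: 1, 6, 4, 3, 7, 5, 2
d = r₁ − r₂: 0, -4, -1, 2, -3, 1, 5
d²: 0, 16, 1, 4, 9, 1, 25; Σd² = 56
ρ = 1 − 6·56/(7·48) = 1 − 336/336 = 0.000

0.000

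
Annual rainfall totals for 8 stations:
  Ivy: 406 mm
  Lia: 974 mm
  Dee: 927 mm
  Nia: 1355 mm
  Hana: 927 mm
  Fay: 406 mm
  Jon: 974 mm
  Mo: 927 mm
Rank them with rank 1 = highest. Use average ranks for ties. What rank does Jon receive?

2.5

Sorted (descending): 1355, 974, 974, 927, 927, 927, 406, 406
The 2 values of 974 occupy positions 2–3 → average rank (2+3)/2 = 2.5.
The 3 values of 927 occupy positions 4–6 → average rank 5.
The 2 values of 406 occupy positions 7–8 → average rank (7+8)/2 = 7.5.
Jon has value 974 mm → rank 2.5.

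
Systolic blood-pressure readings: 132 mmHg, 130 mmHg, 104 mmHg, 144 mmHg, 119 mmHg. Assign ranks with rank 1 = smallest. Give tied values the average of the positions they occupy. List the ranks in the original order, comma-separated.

Sorted (ascending): 104, 119, 130, 132, 144
No ties — each value takes its position as its rank.

4, 3, 1, 5, 2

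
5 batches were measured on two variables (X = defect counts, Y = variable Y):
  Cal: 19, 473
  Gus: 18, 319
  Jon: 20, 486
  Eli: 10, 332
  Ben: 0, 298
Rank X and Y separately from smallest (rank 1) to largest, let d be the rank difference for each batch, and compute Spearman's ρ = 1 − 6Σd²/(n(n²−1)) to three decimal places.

Ranks of variable 1: 4, 3, 5, 2, 1
Ranks of variable 2: 4, 2, 5, 3, 1
d = r₁ − r₂: 0, 1, 0, -1, 0
d²: 0, 1, 0, 1, 0; Σd² = 2
ρ = 1 − 6·2/(5·24) = 1 − 12/120 = 0.900

0.900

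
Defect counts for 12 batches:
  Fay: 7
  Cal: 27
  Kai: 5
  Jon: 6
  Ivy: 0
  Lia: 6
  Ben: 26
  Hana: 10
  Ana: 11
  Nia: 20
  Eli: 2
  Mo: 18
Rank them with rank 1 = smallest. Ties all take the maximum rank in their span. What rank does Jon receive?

Sorted (ascending): 0, 2, 5, 6, 6, 7, 10, 11, 18, 20, 26, 27
The 2 values of 6 occupy positions 4–5 → each gets rank 5.
Jon has value 6 → rank 5.

5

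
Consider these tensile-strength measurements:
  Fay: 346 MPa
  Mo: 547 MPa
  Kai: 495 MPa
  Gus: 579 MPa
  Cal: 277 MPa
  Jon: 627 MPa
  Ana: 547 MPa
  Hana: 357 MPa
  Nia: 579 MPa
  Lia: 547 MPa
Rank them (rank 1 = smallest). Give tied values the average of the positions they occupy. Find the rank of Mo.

6

Sorted (ascending): 277, 346, 357, 495, 547, 547, 547, 579, 579, 627
The 3 values of 547 occupy positions 5–7 → average rank 6.
The 2 values of 579 occupy positions 8–9 → average rank (8+9)/2 = 8.5.
Mo has value 547 MPa → rank 6.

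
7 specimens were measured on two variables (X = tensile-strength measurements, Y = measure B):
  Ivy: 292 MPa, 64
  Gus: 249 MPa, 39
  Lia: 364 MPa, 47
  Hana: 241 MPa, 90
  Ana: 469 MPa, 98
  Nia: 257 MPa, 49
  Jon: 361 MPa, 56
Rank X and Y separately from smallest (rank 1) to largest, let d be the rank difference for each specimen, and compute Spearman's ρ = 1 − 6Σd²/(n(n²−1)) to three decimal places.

0.214

Ranks of variable 1: 4, 2, 6, 1, 7, 3, 5
Ranks of variable 2: 5, 1, 2, 6, 7, 3, 4
d = r₁ − r₂: -1, 1, 4, -5, 0, 0, 1
d²: 1, 1, 16, 25, 0, 0, 1; Σd² = 44
ρ = 1 − 6·44/(7·48) = 1 − 264/336 = 0.214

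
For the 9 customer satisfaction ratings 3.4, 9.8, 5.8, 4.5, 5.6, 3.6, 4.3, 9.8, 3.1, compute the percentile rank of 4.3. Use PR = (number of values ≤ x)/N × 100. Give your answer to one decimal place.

N = 9.
Strictly below 4.3: 3. Equal to 4.3: 1.
PR = 4/9 × 100 = 44.4

44.4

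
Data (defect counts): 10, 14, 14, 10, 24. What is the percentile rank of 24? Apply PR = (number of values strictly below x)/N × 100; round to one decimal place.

N = 5.
Strictly below 24: 4. Equal to 24: 1.
PR = 4/5 × 100 = 80.0

80.0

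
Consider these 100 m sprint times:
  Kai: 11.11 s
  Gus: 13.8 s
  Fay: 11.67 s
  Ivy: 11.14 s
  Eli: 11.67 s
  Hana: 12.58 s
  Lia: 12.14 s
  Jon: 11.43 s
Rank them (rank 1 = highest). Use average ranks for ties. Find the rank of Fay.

Sorted (descending): 13.8, 12.58, 12.14, 11.67, 11.67, 11.43, 11.14, 11.11
The 2 values of 11.67 occupy positions 4–5 → average rank (4+5)/2 = 4.5.
Fay has value 11.67 s → rank 4.5.

4.5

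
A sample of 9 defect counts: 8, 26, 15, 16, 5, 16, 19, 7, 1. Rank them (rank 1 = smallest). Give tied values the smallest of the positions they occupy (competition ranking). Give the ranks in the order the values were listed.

4, 9, 5, 6, 2, 6, 8, 3, 1

Sorted (ascending): 1, 5, 7, 8, 15, 16, 16, 19, 26
The 2 values of 16 occupy positions 6–7 → each gets rank 6.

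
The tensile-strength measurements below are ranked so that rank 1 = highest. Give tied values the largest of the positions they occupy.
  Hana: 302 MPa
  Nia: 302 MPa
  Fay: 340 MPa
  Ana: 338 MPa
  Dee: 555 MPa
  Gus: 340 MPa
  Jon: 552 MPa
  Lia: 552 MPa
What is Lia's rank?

3

Sorted (descending): 555, 552, 552, 340, 340, 338, 302, 302
The 2 values of 552 occupy positions 2–3 → each gets rank 3.
The 2 values of 340 occupy positions 4–5 → each gets rank 5.
The 2 values of 302 occupy positions 7–8 → each gets rank 8.
Lia has value 552 MPa → rank 3.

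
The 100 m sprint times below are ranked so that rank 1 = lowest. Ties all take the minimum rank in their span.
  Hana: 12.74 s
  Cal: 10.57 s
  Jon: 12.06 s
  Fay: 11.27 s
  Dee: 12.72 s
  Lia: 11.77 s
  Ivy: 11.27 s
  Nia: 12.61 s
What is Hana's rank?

Sorted (ascending): 10.57, 11.27, 11.27, 11.77, 12.06, 12.61, 12.72, 12.74
The 2 values of 11.27 occupy positions 2–3 → each gets rank 2.
Hana has value 12.74 s → rank 8.

8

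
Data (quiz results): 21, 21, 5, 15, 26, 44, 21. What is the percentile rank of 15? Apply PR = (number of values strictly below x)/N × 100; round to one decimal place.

14.3

N = 7.
Strictly below 15: 1. Equal to 15: 1.
PR = 1/7 × 100 = 14.3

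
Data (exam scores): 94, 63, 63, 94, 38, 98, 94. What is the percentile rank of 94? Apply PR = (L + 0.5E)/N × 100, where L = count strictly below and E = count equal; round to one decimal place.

64.3

N = 7.
Strictly below 94: 3. Equal to 94: 3.
PR = (3 + 0.5·3)/7 × 100 = 64.3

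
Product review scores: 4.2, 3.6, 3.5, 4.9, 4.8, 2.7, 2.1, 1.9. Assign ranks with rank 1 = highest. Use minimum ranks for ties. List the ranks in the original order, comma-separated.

Sorted (descending): 4.9, 4.8, 4.2, 3.6, 3.5, 2.7, 2.1, 1.9
No ties — each value takes its position as its rank.

3, 4, 5, 1, 2, 6, 7, 8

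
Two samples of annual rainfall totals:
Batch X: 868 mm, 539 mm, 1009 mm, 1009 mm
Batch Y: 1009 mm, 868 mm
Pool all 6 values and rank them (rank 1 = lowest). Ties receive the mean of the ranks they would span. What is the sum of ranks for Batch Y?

Sorted (ascending): 539, 868, 868, 1009, 1009, 1009
The 2 values of 868 occupy positions 2–3 → average rank (2+3)/2 = 2.5.
The 3 values of 1009 occupy positions 4–6 → average rank 5.
Batch Y values → pooled ranks: 1009→5, 868→2.5
Rank sum = 5 + 2.5 = 7.5

7.5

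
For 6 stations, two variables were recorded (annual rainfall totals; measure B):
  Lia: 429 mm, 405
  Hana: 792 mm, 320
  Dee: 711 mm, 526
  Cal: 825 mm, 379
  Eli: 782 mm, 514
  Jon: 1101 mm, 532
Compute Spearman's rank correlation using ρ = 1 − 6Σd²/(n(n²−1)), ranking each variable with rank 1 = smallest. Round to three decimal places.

0.086

Ranks of variable 1: 1, 4, 2, 5, 3, 6
Ranks of variable 2: 3, 1, 5, 2, 4, 6
d = r₁ − r₂: -2, 3, -3, 3, -1, 0
d²: 4, 9, 9, 9, 1, 0; Σd² = 32
ρ = 1 − 6·32/(6·35) = 1 − 192/210 = 0.086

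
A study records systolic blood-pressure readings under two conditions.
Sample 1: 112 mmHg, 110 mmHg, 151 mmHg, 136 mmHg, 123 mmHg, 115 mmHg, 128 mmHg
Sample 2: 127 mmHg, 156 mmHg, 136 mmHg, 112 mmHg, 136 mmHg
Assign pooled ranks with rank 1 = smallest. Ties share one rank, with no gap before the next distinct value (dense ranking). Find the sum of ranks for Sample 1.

Sorted (ascending): 110, 112, 112, 115, 123, 127, 128, 136, 136, 136, 151, 156
The 2 values of 112 share dense rank 2.
The 3 values of 136 share dense rank 7.
Remaining distinct values take the next consecutive integers.
Sample 1 values → pooled ranks: 112→2, 110→1, 151→8, 136→7, 123→4, 115→3, 128→6
Rank sum = 2 + 1 + 8 + 7 + 4 + 3 + 6 = 31

31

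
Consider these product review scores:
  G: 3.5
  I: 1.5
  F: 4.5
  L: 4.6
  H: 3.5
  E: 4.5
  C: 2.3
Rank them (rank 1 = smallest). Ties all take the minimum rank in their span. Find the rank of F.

5

Sorted (ascending): 1.5, 2.3, 3.5, 3.5, 4.5, 4.5, 4.6
The 2 values of 3.5 occupy positions 3–4 → each gets rank 3.
The 2 values of 4.5 occupy positions 5–6 → each gets rank 5.
F has value 4.5 → rank 5.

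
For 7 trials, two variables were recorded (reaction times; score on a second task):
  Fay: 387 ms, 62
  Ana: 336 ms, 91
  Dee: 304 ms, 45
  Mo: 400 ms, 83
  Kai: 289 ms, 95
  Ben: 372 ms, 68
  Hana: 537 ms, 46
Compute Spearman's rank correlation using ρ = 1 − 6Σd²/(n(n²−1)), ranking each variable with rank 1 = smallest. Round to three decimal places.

-0.357

Ranks of variable 1: 5, 3, 2, 6, 1, 4, 7
Ranks of variable 2: 3, 6, 1, 5, 7, 4, 2
d = r₁ − r₂: 2, -3, 1, 1, -6, 0, 5
d²: 4, 9, 1, 1, 36, 0, 25; Σd² = 76
ρ = 1 − 6·76/(7·48) = 1 − 456/336 = -0.357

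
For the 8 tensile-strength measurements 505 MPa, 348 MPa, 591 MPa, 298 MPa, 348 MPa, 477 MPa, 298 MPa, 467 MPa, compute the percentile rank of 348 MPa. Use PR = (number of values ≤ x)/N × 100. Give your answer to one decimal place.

N = 8.
Strictly below 348: 2. Equal to 348: 2.
PR = 4/8 × 100 = 50.0

50.0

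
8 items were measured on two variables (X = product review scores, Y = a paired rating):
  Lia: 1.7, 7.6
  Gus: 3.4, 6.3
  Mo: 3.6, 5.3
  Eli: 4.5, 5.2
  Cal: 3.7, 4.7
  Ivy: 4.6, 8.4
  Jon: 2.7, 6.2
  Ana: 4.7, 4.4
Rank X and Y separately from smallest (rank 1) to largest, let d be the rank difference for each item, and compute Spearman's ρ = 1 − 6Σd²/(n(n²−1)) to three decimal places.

-0.452

Ranks of variable 1: 1, 3, 4, 6, 5, 7, 2, 8
Ranks of variable 2: 7, 6, 4, 3, 2, 8, 5, 1
d = r₁ − r₂: -6, -3, 0, 3, 3, -1, -3, 7
d²: 36, 9, 0, 9, 9, 1, 9, 49; Σd² = 122
ρ = 1 − 6·122/(8·63) = 1 − 732/504 = -0.452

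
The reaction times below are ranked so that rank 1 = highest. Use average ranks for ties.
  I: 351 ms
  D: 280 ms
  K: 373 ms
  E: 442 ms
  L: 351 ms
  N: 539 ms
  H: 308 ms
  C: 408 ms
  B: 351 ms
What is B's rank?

6

Sorted (descending): 539, 442, 408, 373, 351, 351, 351, 308, 280
The 3 values of 351 occupy positions 5–7 → average rank 6.
B has value 351 ms → rank 6.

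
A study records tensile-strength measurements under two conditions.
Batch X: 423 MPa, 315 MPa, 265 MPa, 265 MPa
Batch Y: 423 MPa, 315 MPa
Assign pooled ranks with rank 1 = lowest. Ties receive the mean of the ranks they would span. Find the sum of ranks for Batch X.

Sorted (ascending): 265, 265, 315, 315, 423, 423
The 2 values of 265 occupy positions 1–2 → average rank (1+2)/2 = 1.5.
The 2 values of 315 occupy positions 3–4 → average rank (3+4)/2 = 3.5.
The 2 values of 423 occupy positions 5–6 → average rank (5+6)/2 = 5.5.
Batch X values → pooled ranks: 423→5.5, 315→3.5, 265→1.5, 265→1.5
Rank sum = 5.5 + 3.5 + 1.5 + 1.5 = 12

12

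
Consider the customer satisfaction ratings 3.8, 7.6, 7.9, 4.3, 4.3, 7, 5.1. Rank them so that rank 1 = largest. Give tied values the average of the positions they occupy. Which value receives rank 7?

3.8

Sorted (descending): 7.9, 7.6, 7, 5.1, 4.3, 4.3, 3.8
The 2 values of 4.3 occupy positions 5–6 → average rank (5+6)/2 = 5.5.
Rank 7 → value 3.8.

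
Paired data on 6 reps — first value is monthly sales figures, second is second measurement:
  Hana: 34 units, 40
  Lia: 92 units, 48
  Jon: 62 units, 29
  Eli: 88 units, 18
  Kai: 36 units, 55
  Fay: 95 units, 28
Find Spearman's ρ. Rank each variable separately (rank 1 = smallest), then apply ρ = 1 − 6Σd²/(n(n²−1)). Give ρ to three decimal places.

Ranks of variable 1: 1, 5, 3, 4, 2, 6
Ranks of variable 2: 4, 5, 3, 1, 6, 2
d = r₁ − r₂: -3, 0, 0, 3, -4, 4
d²: 9, 0, 0, 9, 16, 16; Σd² = 50
ρ = 1 − 6·50/(6·35) = 1 − 300/210 = -0.429

-0.429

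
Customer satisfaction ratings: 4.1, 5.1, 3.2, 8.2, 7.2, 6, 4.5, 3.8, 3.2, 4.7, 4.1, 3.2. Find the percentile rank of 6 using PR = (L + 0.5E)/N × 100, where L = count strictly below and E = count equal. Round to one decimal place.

79.2

N = 12.
Strictly below 6: 9. Equal to 6: 1.
PR = (9 + 0.5·1)/12 × 100 = 79.2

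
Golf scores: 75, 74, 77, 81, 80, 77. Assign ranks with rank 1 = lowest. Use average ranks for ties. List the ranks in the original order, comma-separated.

2, 1, 3.5, 6, 5, 3.5

Sorted (ascending): 74, 75, 77, 77, 80, 81
The 2 values of 77 occupy positions 3–4 → average rank (3+4)/2 = 3.5.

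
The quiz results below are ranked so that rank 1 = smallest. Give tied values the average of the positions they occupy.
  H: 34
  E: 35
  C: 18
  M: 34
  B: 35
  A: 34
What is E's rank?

Sorted (ascending): 18, 34, 34, 34, 35, 35
The 3 values of 34 occupy positions 2–4 → average rank 3.
The 2 values of 35 occupy positions 5–6 → average rank (5+6)/2 = 5.5.
E has value 35 → rank 5.5.

5.5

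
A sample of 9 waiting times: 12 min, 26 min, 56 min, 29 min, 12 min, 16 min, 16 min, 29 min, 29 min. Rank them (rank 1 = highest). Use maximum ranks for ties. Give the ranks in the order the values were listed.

Sorted (descending): 56, 29, 29, 29, 26, 16, 16, 12, 12
The 3 values of 29 occupy positions 2–4 → each gets rank 4.
The 2 values of 16 occupy positions 6–7 → each gets rank 7.
The 2 values of 12 occupy positions 8–9 → each gets rank 9.

9, 5, 1, 4, 9, 7, 7, 4, 4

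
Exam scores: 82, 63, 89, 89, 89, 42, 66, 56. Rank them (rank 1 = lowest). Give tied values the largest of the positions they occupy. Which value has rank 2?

56

Sorted (ascending): 42, 56, 63, 66, 82, 89, 89, 89
The 3 values of 89 occupy positions 6–8 → each gets rank 8.
Rank 2 → value 56.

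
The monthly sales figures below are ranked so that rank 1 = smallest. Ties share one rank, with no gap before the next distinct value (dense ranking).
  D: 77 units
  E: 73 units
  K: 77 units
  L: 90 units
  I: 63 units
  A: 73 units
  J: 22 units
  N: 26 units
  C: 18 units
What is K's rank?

6

Sorted (ascending): 18, 22, 26, 63, 73, 73, 77, 77, 90
The 2 values of 73 share dense rank 5.
The 2 values of 77 share dense rank 6.
Remaining distinct values take the next consecutive integers.
K has value 77 units → rank 6.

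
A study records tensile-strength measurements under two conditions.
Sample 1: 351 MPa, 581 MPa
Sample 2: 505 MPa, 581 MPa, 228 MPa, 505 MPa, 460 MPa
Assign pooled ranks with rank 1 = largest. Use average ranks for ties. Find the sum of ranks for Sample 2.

Sorted (descending): 581, 581, 505, 505, 460, 351, 228
The 2 values of 581 occupy positions 1–2 → average rank (1+2)/2 = 1.5.
The 2 values of 505 occupy positions 3–4 → average rank (3+4)/2 = 3.5.
Sample 2 values → pooled ranks: 505→3.5, 581→1.5, 228→7, 505→3.5, 460→5
Rank sum = 3.5 + 1.5 + 7 + 3.5 + 5 = 20.5

20.5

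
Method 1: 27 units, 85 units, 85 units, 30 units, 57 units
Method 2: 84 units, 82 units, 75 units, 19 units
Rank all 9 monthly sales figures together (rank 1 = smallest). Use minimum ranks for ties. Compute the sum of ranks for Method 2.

19

Sorted (ascending): 19, 27, 30, 57, 75, 82, 84, 85, 85
The 2 values of 85 occupy positions 8–9 → each gets rank 8.
Method 2 values → pooled ranks: 84→7, 82→6, 75→5, 19→1
Rank sum = 7 + 6 + 5 + 1 = 19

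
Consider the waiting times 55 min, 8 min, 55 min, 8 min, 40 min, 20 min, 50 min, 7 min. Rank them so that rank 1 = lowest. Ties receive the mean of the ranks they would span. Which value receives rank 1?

Sorted (ascending): 7, 8, 8, 20, 40, 50, 55, 55
The 2 values of 8 occupy positions 2–3 → average rank (2+3)/2 = 2.5.
The 2 values of 55 occupy positions 7–8 → average rank (7+8)/2 = 7.5.
Rank 1 → value 7.

7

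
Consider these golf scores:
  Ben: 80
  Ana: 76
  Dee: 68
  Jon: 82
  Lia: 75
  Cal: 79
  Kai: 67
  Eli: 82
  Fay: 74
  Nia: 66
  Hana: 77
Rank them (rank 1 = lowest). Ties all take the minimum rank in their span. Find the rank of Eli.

Sorted (ascending): 66, 67, 68, 74, 75, 76, 77, 79, 80, 82, 82
The 2 values of 82 occupy positions 10–11 → each gets rank 10.
Eli has value 82 → rank 10.

10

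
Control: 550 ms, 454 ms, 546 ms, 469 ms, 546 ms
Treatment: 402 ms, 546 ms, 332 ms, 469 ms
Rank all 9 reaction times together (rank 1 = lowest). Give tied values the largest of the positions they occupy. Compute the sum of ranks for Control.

33

Sorted (ascending): 332, 402, 454, 469, 469, 546, 546, 546, 550
The 2 values of 469 occupy positions 4–5 → each gets rank 5.
The 3 values of 546 occupy positions 6–8 → each gets rank 8.
Control values → pooled ranks: 550→9, 454→3, 546→8, 469→5, 546→8
Rank sum = 9 + 3 + 8 + 5 + 8 = 33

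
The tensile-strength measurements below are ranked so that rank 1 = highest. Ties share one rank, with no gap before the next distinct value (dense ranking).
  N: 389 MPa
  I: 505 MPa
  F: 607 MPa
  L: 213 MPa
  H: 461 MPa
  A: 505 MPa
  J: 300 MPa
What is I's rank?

2

Sorted (descending): 607, 505, 505, 461, 389, 300, 213
The 2 values of 505 share dense rank 2.
Remaining distinct values take the next consecutive integers.
I has value 505 MPa → rank 2.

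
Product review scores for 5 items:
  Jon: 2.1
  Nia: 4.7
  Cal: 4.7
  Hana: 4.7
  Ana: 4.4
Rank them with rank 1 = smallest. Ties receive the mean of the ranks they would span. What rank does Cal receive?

4

Sorted (ascending): 2.1, 4.4, 4.7, 4.7, 4.7
The 3 values of 4.7 occupy positions 3–5 → average rank 4.
Cal has value 4.7 → rank 4.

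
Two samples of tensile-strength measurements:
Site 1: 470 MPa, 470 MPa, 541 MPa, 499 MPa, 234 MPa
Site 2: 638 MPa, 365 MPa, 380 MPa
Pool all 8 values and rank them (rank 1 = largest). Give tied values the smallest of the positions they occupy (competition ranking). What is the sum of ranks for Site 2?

14

Sorted (descending): 638, 541, 499, 470, 470, 380, 365, 234
The 2 values of 470 occupy positions 4–5 → each gets rank 4.
Site 2 values → pooled ranks: 638→1, 365→7, 380→6
Rank sum = 1 + 7 + 6 = 14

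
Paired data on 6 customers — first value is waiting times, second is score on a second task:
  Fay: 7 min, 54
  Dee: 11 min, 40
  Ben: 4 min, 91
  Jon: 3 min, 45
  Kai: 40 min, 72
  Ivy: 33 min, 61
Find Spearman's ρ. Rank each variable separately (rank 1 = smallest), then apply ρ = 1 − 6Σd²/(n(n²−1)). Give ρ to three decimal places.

Ranks of variable 1: 3, 4, 2, 1, 6, 5
Ranks of variable 2: 3, 1, 6, 2, 5, 4
d = r₁ − r₂: 0, 3, -4, -1, 1, 1
d²: 0, 9, 16, 1, 1, 1; Σd² = 28
ρ = 1 − 6·28/(6·35) = 1 − 168/210 = 0.200

0.200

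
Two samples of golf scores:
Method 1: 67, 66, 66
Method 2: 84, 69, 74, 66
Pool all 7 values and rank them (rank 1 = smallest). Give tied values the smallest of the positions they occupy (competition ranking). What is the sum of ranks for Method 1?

Sorted (ascending): 66, 66, 66, 67, 69, 74, 84
The 3 values of 66 occupy positions 1–3 → each gets rank 1.
Method 1 values → pooled ranks: 67→4, 66→1, 66→1
Rank sum = 4 + 1 + 1 = 6

6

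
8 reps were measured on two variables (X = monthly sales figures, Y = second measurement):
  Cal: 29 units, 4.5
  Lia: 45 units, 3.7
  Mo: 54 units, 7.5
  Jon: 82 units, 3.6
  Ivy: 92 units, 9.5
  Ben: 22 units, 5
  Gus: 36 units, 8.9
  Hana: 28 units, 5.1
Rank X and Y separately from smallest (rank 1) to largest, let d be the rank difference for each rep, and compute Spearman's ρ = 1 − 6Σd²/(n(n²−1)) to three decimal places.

0.143

Ranks of variable 1: 3, 5, 6, 7, 8, 1, 4, 2
Ranks of variable 2: 3, 2, 6, 1, 8, 4, 7, 5
d = r₁ − r₂: 0, 3, 0, 6, 0, -3, -3, -3
d²: 0, 9, 0, 36, 0, 9, 9, 9; Σd² = 72
ρ = 1 − 6·72/(8·63) = 1 − 432/504 = 0.143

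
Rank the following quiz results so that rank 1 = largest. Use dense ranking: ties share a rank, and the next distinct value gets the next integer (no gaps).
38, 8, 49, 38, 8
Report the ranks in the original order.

2, 3, 1, 2, 3

Sorted (descending): 49, 38, 38, 8, 8
The 2 values of 38 share dense rank 2.
The 2 values of 8 share dense rank 3.
Remaining distinct values take the next consecutive integers.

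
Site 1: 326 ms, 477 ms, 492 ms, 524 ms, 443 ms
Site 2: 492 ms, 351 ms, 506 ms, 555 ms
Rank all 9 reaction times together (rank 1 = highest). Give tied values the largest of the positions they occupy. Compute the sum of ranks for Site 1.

Sorted (descending): 555, 524, 506, 492, 492, 477, 443, 351, 326
The 2 values of 492 occupy positions 4–5 → each gets rank 5.
Site 1 values → pooled ranks: 326→9, 477→6, 492→5, 524→2, 443→7
Rank sum = 9 + 6 + 5 + 2 + 7 = 29

29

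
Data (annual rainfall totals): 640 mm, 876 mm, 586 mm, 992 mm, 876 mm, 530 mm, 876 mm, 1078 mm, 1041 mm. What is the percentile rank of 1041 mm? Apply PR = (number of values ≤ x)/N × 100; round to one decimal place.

88.9

N = 9.
Strictly below 1041: 7. Equal to 1041: 1.
PR = 8/9 × 100 = 88.9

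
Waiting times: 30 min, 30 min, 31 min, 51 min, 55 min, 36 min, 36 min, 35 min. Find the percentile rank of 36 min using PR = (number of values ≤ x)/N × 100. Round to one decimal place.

75.0

N = 8.
Strictly below 36: 4. Equal to 36: 2.
PR = 6/8 × 100 = 75.0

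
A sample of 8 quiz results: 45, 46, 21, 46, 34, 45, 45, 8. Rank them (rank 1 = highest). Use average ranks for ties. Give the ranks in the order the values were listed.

Sorted (descending): 46, 46, 45, 45, 45, 34, 21, 8
The 2 values of 46 occupy positions 1–2 → average rank (1+2)/2 = 1.5.
The 3 values of 45 occupy positions 3–5 → average rank 4.

4, 1.5, 7, 1.5, 6, 4, 4, 8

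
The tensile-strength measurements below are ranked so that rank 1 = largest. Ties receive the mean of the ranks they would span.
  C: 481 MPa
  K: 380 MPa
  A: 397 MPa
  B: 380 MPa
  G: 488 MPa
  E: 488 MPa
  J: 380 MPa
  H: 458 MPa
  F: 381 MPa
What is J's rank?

Sorted (descending): 488, 488, 481, 458, 397, 381, 380, 380, 380
The 2 values of 488 occupy positions 1–2 → average rank (1+2)/2 = 1.5.
The 3 values of 380 occupy positions 7–9 → average rank 8.
J has value 380 MPa → rank 8.

8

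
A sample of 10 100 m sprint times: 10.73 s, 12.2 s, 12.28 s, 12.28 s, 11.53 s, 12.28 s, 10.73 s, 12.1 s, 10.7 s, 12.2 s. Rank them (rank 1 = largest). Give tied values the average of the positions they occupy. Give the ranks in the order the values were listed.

8.5, 4.5, 2, 2, 7, 2, 8.5, 6, 10, 4.5

Sorted (descending): 12.28, 12.28, 12.28, 12.2, 12.2, 12.1, 11.53, 10.73, 10.73, 10.7
The 3 values of 12.28 occupy positions 1–3 → average rank 2.
The 2 values of 12.2 occupy positions 4–5 → average rank (4+5)/2 = 4.5.
The 2 values of 10.73 occupy positions 8–9 → average rank (8+9)/2 = 8.5.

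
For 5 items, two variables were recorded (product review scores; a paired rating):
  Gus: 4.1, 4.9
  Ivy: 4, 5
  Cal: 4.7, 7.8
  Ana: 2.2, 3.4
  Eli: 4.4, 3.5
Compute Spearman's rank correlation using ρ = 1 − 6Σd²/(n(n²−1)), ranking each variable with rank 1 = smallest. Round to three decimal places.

0.600

Ranks of variable 1: 3, 2, 5, 1, 4
Ranks of variable 2: 3, 4, 5, 1, 2
d = r₁ − r₂: 0, -2, 0, 0, 2
d²: 0, 4, 0, 0, 4; Σd² = 8
ρ = 1 − 6·8/(5·24) = 1 − 48/120 = 0.600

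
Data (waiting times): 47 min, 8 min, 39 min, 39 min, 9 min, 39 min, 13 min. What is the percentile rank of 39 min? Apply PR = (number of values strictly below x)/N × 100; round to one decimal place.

N = 7.
Strictly below 39: 3. Equal to 39: 3.
PR = 3/7 × 100 = 42.9

42.9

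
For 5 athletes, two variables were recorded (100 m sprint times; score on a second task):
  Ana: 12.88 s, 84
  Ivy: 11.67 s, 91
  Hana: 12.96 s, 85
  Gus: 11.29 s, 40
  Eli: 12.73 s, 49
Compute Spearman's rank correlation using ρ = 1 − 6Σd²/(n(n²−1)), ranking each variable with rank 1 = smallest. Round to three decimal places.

Ranks of variable 1: 4, 2, 5, 1, 3
Ranks of variable 2: 3, 5, 4, 1, 2
d = r₁ − r₂: 1, -3, 1, 0, 1
d²: 1, 9, 1, 0, 1; Σd² = 12
ρ = 1 − 6·12/(5·24) = 1 − 72/120 = 0.400

0.400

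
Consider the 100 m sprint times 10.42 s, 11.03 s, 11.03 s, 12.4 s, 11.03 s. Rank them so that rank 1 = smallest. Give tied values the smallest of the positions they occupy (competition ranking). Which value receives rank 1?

10.42

Sorted (ascending): 10.42, 11.03, 11.03, 11.03, 12.4
The 3 values of 11.03 occupy positions 2–4 → each gets rank 2.
Rank 1 → value 10.42.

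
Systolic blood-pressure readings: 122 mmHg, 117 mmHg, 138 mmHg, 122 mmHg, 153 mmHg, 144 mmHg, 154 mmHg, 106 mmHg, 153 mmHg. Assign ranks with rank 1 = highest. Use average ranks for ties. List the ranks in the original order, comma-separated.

6.5, 8, 5, 6.5, 2.5, 4, 1, 9, 2.5

Sorted (descending): 154, 153, 153, 144, 138, 122, 122, 117, 106
The 2 values of 153 occupy positions 2–3 → average rank (2+3)/2 = 2.5.
The 2 values of 122 occupy positions 6–7 → average rank (6+7)/2 = 6.5.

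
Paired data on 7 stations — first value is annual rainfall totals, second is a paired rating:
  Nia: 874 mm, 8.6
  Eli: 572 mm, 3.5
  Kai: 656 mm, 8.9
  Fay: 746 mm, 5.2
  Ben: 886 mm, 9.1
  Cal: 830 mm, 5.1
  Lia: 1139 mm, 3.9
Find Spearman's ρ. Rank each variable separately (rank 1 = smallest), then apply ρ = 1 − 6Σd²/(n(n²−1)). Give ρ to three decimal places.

0.214

Ranks of variable 1: 5, 1, 2, 3, 6, 4, 7
Ranks of variable 2: 5, 1, 6, 4, 7, 3, 2
d = r₁ − r₂: 0, 0, -4, -1, -1, 1, 5
d²: 0, 0, 16, 1, 1, 1, 25; Σd² = 44
ρ = 1 − 6·44/(7·48) = 1 − 264/336 = 0.214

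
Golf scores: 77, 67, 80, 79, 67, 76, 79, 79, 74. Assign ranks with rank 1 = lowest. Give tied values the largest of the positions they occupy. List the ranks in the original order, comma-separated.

Sorted (ascending): 67, 67, 74, 76, 77, 79, 79, 79, 80
The 2 values of 67 occupy positions 1–2 → each gets rank 2.
The 3 values of 79 occupy positions 6–8 → each gets rank 8.

5, 2, 9, 8, 2, 4, 8, 8, 3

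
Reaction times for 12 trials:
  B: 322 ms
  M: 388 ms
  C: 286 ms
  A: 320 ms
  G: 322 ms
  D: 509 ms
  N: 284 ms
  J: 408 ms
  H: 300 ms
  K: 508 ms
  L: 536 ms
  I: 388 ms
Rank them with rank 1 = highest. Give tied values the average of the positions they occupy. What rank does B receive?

Sorted (descending): 536, 509, 508, 408, 388, 388, 322, 322, 320, 300, 286, 284
The 2 values of 388 occupy positions 5–6 → average rank (5+6)/2 = 5.5.
The 2 values of 322 occupy positions 7–8 → average rank (7+8)/2 = 7.5.
B has value 322 ms → rank 7.5.

7.5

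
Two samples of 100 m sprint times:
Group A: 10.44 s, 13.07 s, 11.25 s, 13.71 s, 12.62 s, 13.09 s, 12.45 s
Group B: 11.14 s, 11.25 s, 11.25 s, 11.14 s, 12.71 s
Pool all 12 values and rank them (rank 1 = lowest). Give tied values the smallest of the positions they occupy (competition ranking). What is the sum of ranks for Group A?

Sorted (ascending): 10.44, 11.14, 11.14, 11.25, 11.25, 11.25, 12.45, 12.62, 12.71, 13.07, 13.09, 13.71
The 2 values of 11.14 occupy positions 2–3 → each gets rank 2.
The 3 values of 11.25 occupy positions 4–6 → each gets rank 4.
Group A values → pooled ranks: 10.44→1, 13.07→10, 11.25→4, 13.71→12, 12.62→8, 13.09→11, 12.45→7
Rank sum = 1 + 10 + 4 + 12 + 8 + 11 + 7 = 53

53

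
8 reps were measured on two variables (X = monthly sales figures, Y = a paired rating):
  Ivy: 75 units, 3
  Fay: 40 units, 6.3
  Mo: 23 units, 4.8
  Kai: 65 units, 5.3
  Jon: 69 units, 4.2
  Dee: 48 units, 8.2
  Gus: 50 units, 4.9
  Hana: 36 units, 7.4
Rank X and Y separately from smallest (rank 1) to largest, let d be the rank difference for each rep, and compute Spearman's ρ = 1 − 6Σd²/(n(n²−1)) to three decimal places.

-0.548

Ranks of variable 1: 8, 3, 1, 6, 7, 4, 5, 2
Ranks of variable 2: 1, 6, 3, 5, 2, 8, 4, 7
d = r₁ − r₂: 7, -3, -2, 1, 5, -4, 1, -5
d²: 49, 9, 4, 1, 25, 16, 1, 25; Σd² = 130
ρ = 1 − 6·130/(8·63) = 1 − 780/504 = -0.548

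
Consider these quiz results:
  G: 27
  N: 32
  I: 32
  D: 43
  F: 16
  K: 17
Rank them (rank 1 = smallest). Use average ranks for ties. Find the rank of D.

6

Sorted (ascending): 16, 17, 27, 32, 32, 43
The 2 values of 32 occupy positions 4–5 → average rank (4+5)/2 = 4.5.
D has value 43 → rank 6.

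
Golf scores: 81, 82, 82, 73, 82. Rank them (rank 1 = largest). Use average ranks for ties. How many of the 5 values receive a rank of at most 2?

Sorted (descending): 82, 82, 82, 81, 73
The 3 values of 82 occupy positions 1–3 → average rank 2.
Ranks ≤ 2: {2, 2, 2} → 3 values.

3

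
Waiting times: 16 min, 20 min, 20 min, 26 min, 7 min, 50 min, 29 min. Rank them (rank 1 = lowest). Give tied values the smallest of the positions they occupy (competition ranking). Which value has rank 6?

29

Sorted (ascending): 7, 16, 20, 20, 26, 29, 50
The 2 values of 20 occupy positions 3–4 → each gets rank 3.
Rank 6 → value 29.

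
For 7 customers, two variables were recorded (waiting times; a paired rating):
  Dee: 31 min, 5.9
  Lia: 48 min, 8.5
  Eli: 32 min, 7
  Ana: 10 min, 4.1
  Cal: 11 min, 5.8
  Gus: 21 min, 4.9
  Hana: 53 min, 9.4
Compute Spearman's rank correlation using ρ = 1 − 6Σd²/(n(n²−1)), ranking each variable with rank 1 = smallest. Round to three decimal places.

Ranks of variable 1: 4, 6, 5, 1, 2, 3, 7
Ranks of variable 2: 4, 6, 5, 1, 3, 2, 7
d = r₁ − r₂: 0, 0, 0, 0, -1, 1, 0
d²: 0, 0, 0, 0, 1, 1, 0; Σd² = 2
ρ = 1 − 6·2/(7·48) = 1 − 12/336 = 0.964

0.964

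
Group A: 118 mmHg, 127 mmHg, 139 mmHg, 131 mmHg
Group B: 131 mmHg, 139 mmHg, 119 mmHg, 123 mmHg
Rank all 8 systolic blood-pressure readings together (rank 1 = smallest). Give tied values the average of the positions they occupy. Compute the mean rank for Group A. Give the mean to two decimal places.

4.50

Sorted (ascending): 118, 119, 123, 127, 131, 131, 139, 139
The 2 values of 131 occupy positions 5–6 → average rank (5+6)/2 = 5.5.
The 2 values of 139 occupy positions 7–8 → average rank (7+8)/2 = 7.5.
Group A values → pooled ranks: 118→1, 127→4, 139→7.5, 131→5.5
Mean rank = (1 + 4 + 7.5 + 5.5) / 4 = 4.50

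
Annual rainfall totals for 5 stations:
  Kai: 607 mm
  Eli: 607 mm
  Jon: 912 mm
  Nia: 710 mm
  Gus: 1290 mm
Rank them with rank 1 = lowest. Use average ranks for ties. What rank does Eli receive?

1.5

Sorted (ascending): 607, 607, 710, 912, 1290
The 2 values of 607 occupy positions 1–2 → average rank (1+2)/2 = 1.5.
Eli has value 607 mm → rank 1.5.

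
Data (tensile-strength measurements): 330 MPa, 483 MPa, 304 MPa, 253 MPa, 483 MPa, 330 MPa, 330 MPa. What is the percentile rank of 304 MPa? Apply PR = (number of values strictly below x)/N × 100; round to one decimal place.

14.3

N = 7.
Strictly below 304: 1. Equal to 304: 1.
PR = 1/7 × 100 = 14.3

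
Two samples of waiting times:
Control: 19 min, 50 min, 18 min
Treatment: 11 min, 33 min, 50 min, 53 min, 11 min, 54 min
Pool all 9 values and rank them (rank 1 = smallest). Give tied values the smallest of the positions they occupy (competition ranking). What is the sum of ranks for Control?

Sorted (ascending): 11, 11, 18, 19, 33, 50, 50, 53, 54
The 2 values of 11 occupy positions 1–2 → each gets rank 1.
The 2 values of 50 occupy positions 6–7 → each gets rank 6.
Control values → pooled ranks: 19→4, 50→6, 18→3
Rank sum = 4 + 6 + 3 = 13

13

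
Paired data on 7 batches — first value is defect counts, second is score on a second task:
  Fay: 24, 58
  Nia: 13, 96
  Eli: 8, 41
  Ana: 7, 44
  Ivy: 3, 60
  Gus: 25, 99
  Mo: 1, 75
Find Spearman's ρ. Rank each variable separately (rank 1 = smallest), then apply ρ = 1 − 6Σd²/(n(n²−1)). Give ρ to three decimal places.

0.286

Ranks of variable 1: 6, 5, 4, 3, 2, 7, 1
Ranks of variable 2: 3, 6, 1, 2, 4, 7, 5
d = r₁ − r₂: 3, -1, 3, 1, -2, 0, -4
d²: 9, 1, 9, 1, 4, 0, 16; Σd² = 40
ρ = 1 − 6·40/(7·48) = 1 − 240/336 = 0.286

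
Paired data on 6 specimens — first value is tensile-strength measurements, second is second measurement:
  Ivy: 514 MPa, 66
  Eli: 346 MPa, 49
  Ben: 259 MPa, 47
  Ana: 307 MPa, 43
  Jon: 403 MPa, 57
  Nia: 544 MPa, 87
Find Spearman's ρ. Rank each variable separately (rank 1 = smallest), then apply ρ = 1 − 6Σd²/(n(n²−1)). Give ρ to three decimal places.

Ranks of variable 1: 5, 3, 1, 2, 4, 6
Ranks of variable 2: 5, 3, 2, 1, 4, 6
d = r₁ − r₂: 0, 0, -1, 1, 0, 0
d²: 0, 0, 1, 1, 0, 0; Σd² = 2
ρ = 1 − 6·2/(6·35) = 1 − 12/210 = 0.943

0.943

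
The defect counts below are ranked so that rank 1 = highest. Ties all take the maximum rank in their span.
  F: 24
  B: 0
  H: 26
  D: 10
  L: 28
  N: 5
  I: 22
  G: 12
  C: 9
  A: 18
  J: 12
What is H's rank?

Sorted (descending): 28, 26, 24, 22, 18, 12, 12, 10, 9, 5, 0
The 2 values of 12 occupy positions 6–7 → each gets rank 7.
H has value 26 → rank 2.

2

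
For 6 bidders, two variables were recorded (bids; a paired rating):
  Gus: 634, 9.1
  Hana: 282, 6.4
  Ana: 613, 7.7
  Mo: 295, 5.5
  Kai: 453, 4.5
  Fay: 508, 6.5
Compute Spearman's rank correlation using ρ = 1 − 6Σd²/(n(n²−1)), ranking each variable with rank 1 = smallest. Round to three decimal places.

Ranks of variable 1: 6, 1, 5, 2, 3, 4
Ranks of variable 2: 6, 3, 5, 2, 1, 4
d = r₁ − r₂: 0, -2, 0, 0, 2, 0
d²: 0, 4, 0, 0, 4, 0; Σd² = 8
ρ = 1 − 6·8/(6·35) = 1 − 48/210 = 0.771

0.771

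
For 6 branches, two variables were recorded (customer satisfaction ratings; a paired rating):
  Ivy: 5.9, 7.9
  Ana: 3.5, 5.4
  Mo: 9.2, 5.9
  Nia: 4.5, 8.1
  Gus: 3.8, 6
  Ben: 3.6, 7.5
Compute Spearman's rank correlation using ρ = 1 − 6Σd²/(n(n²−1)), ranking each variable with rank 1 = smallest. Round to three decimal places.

0.314

Ranks of variable 1: 5, 1, 6, 4, 3, 2
Ranks of variable 2: 5, 1, 2, 6, 3, 4
d = r₁ − r₂: 0, 0, 4, -2, 0, -2
d²: 0, 0, 16, 4, 0, 4; Σd² = 24
ρ = 1 − 6·24/(6·35) = 1 − 144/210 = 0.314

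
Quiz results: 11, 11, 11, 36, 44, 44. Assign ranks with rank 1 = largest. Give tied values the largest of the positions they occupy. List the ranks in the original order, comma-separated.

6, 6, 6, 3, 2, 2

Sorted (descending): 44, 44, 36, 11, 11, 11
The 2 values of 44 occupy positions 1–2 → each gets rank 2.
The 3 values of 11 occupy positions 4–6 → each gets rank 6.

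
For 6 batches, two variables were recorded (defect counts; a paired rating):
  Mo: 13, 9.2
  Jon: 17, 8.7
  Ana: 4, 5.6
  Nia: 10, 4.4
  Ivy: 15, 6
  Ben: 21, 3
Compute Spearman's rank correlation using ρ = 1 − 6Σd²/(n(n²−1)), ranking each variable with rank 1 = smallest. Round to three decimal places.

-0.086

Ranks of variable 1: 3, 5, 1, 2, 4, 6
Ranks of variable 2: 6, 5, 3, 2, 4, 1
d = r₁ − r₂: -3, 0, -2, 0, 0, 5
d²: 9, 0, 4, 0, 0, 25; Σd² = 38
ρ = 1 − 6·38/(6·35) = 1 − 228/210 = -0.086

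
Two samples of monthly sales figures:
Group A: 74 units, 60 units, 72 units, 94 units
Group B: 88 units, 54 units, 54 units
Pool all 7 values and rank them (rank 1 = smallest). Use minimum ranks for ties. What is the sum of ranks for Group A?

Sorted (ascending): 54, 54, 60, 72, 74, 88, 94
The 2 values of 54 occupy positions 1–2 → each gets rank 1.
Group A values → pooled ranks: 74→5, 60→3, 72→4, 94→7
Rank sum = 5 + 3 + 4 + 7 = 19

19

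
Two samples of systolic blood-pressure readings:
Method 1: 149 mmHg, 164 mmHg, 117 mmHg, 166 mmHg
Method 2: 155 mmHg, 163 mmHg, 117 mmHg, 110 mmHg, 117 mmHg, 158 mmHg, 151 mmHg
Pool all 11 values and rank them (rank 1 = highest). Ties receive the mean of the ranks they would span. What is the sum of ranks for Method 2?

Sorted (descending): 166, 164, 163, 158, 155, 151, 149, 117, 117, 117, 110
The 3 values of 117 occupy positions 8–10 → average rank 9.
Method 2 values → pooled ranks: 155→5, 163→3, 117→9, 110→11, 117→9, 158→4, 151→6
Rank sum = 5 + 3 + 9 + 11 + 9 + 4 + 6 = 47

47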